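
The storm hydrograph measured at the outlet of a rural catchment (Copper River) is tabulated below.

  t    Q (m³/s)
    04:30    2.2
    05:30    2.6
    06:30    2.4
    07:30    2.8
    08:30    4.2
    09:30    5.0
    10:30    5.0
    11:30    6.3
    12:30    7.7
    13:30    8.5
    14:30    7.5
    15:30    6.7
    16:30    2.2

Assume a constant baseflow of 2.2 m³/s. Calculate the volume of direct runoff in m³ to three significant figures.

Direct-runoff ordinates (Q − Q_b): 0.0, 0.4, 0.2, 0.6, 2.0, 2.8, 2.8, 4.1, 5.5, 6.3, 5.3, 4.5, 0.0 m³/s.
ΣQ_DR = 34.50 m³/s.
With Δt = 1 h = 3600 s, V = ΣQ_DR · Δt = 34.50 × 3600 = 1.24 × 10^5 m³.

V ≈ 1.24 × 10^5 m³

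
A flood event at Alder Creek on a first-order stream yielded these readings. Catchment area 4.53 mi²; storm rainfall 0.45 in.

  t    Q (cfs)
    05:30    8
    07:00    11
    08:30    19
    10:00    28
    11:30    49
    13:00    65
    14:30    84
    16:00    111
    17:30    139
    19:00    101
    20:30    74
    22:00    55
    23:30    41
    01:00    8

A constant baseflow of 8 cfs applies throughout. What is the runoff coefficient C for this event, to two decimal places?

C ≈ 0.78

ΣQ_DR = 681.0 cfs; V = ΣQ_DR·Δt = 3.677 × 10^6 ft³.
Runoff depth d = V / A = 0.3494 in.
C = d / P = 0.3494 / 0.45 = 0.78.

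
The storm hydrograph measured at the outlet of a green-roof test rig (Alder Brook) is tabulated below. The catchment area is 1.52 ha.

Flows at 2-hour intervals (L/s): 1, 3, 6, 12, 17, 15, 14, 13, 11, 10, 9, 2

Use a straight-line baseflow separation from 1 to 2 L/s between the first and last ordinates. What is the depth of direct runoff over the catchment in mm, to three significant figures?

Direct runoff: 0.00, 1.91, 4.82, 10.73, 15.64, 13.55, 12.45, 11.36, 9.27, 8.18, 7.09, 0.00 L/s; ΣQ_DR = 95.00 L/s.
V = ΣQ_DR · Δt = 95.00 × 7200 s = 6.840 × 10^5 L.
Over A = 1.52 ha, depth = V / A = 45.0 mm.

d ≈ 45.0 mm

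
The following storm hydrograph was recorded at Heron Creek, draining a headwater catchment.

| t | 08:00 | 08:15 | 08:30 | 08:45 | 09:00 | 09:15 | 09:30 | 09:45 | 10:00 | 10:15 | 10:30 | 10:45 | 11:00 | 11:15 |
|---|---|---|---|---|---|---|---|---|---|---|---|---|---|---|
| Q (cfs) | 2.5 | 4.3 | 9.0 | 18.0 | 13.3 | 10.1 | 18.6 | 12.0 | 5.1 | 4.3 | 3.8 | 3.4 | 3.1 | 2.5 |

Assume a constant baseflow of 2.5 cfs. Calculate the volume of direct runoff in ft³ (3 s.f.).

Direct-runoff ordinates (Q − Q_b): 0.0, 1.8, 6.5, 15.5, 10.8, 7.6, 16.1, 9.5, 2.6, 1.8, 1.3, 0.9, 0.6, 0.0 cfs.
ΣQ_DR = 75.00 cfs.
With Δt = 0.25 h = 900 s, V = ΣQ_DR · Δt = 75.00 × 900 = 67500 ft³.

V ≈ 67500 ft³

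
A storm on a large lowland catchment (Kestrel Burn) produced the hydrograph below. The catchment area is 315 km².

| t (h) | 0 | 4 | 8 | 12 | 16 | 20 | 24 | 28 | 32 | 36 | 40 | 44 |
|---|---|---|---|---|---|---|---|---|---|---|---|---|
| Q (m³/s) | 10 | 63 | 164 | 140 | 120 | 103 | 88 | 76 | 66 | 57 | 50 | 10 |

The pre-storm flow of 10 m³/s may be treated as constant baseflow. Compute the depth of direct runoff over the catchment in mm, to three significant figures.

d ≈ 37.8 mm

Direct runoff: 0.0, 53.0, 154.0, 130.0, 110.0, 93.0, 78.0, 66.0, 56.0, 47.0, 40.0, 0.0 m³/s; ΣQ_DR = 827.0 m³/s.
V = ΣQ_DR · Δt = 827.0 × 14400 s = 1.191 × 10^7 m³.
Over A = 315 km², depth = V / A = 37.8 mm.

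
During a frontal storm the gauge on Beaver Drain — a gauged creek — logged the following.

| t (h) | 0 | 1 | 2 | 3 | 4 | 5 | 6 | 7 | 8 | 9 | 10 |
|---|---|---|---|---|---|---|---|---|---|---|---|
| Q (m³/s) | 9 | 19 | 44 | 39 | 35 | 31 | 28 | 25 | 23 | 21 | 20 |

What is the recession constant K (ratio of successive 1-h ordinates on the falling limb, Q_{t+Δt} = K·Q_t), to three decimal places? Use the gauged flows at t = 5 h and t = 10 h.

K ≈ 0.916

Using the recession-limb readings at t = 5 h and t = 10 h: Q falls from 31 to 20 m³/s over 5 intervals.
K = (Q₂/Q₁)^(1/5) = (20/31)^(1/5) = 0.916.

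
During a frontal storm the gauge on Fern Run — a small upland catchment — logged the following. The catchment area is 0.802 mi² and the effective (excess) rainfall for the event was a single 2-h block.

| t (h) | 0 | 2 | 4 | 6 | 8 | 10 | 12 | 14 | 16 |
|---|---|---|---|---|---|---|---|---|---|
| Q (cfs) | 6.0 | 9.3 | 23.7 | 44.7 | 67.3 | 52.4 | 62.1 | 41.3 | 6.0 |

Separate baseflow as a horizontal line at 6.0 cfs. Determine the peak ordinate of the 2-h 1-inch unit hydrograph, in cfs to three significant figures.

Direct runoff: 0.0, 3.3, 17.7, 38.7, 61.3, 46.4, 56.1, 35.3, 0.0 cfs; ΣQ_DR = 258.8 cfs, peak = 61.3 cfs.
Runoff depth d = ΣQ_DR·Δt / A = 258.8 × 7200 / (0.802 mi²) = 1.000 in.
The 1-inch UH is the DRH scaled by (1 in)/d, so U_p = 61.3 × 1/1.000 = 61.3 cfs.

U_p ≈ 61.3 cfs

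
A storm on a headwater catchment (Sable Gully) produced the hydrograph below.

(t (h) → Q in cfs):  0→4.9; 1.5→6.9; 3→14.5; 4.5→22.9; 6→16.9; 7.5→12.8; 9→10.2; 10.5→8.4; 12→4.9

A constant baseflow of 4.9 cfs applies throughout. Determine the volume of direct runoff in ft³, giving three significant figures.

V ≈ 3.15 × 10^5 ft³

Direct-runoff ordinates (Q − Q_b): 0.0, 2.0, 9.6, 18.0, 12.0, 7.9, 5.3, 3.5, 0.0 cfs.
ΣQ_DR = 58.30 cfs.
With Δt = 1.5 h = 5400 s, V = ΣQ_DR · Δt = 58.30 × 5400 = 3.15 × 10^5 ft³.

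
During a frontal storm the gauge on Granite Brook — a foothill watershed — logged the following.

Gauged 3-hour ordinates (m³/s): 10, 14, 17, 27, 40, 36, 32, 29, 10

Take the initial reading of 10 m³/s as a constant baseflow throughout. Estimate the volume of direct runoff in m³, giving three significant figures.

Direct-runoff ordinates (Q − Q_b): 0.0, 4.0, 7.0, 17.0, 30.0, 26.0, 22.0, 19.0, 0.0 m³/s.
ΣQ_DR = 125.0 m³/s.
With Δt = 3 h = 10800 s, V = ΣQ_DR · Δt = 125.0 × 10800 = 1.35 × 10^6 m³.

V ≈ 1.35 × 10^6 m³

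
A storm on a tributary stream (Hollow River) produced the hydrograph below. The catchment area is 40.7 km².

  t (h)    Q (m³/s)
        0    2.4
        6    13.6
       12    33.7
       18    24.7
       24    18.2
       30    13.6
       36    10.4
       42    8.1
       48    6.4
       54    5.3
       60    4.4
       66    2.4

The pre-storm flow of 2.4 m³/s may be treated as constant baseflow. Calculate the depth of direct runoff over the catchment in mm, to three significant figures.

d ≈ 60.7 mm

Direct runoff: 0.0, 11.2, 31.3, 22.3, 15.8, 11.2, 8.0, 5.7, 4.0, 2.9, 2.0, 0.0 m³/s; ΣQ_DR = 114.4 m³/s.
V = ΣQ_DR · Δt = 114.4 × 21600 s = 2.471 × 10^6 m³.
Over A = 40.7 km², depth = V / A = 60.7 mm.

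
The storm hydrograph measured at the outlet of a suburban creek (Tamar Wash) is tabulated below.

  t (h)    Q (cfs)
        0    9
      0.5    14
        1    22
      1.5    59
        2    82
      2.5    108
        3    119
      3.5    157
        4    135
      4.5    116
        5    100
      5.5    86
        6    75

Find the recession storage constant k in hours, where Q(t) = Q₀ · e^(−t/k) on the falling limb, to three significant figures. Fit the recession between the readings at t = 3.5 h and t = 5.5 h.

k ≈ 3.32 h

On the falling limb, Q drops from 157 to 86 cfs between t = 3.5 h and t = 5.5 h (Δt = 2 h).
k = −Δt / ln(Q₂/Q₁) = −2 / ln(86/157) = 3.32 h.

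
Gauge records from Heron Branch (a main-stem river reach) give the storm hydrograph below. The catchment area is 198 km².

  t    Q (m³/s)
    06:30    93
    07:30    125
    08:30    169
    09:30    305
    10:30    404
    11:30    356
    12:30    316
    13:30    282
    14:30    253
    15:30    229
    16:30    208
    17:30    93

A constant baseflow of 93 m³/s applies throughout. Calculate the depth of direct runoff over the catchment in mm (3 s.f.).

d ≈ 31.2 mm

Direct runoff: 0.0, 32.0, 76.0, 212.0, 311.0, 263.0, 223.0, 189.0, 160.0, 136.0, 115.0, 0.0 m³/s; ΣQ_DR = 1717 m³/s.
V = ΣQ_DR · Δt = 1717 × 3600 s = 6.181 × 10^6 m³.
Over A = 198 km², depth = V / A = 31.2 mm.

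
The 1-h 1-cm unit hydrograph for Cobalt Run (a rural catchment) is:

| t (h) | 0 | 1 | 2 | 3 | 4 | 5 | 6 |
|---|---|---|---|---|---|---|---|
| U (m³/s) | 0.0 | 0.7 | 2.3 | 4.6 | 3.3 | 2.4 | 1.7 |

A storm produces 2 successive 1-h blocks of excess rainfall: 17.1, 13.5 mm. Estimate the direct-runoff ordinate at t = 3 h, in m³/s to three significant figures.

Q ≈ 11.0 m³/s

By discrete convolution, Q_j = Σ (P_i / 10 mm) · U_{j−i}.
At t = 3 h (j=3): Q = (17.1/10)·4.6 + (13.5/10)·2.3 = 11.0 m³/s.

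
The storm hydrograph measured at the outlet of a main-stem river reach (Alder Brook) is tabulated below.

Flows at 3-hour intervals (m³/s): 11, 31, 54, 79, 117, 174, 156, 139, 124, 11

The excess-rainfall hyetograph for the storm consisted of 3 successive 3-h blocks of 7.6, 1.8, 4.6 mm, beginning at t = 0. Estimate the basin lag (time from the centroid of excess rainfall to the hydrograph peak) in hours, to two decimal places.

t_L ≈ 11.14 h

Centroid of excess rainfall: t_c = Σ P_i·t̄_i / ΣP_i = 3.8571 h (block centres at 1.5, 4.5, 7.5 h).
Hydrograph peak occurs at t = 15 h, so basin lag t_L = 15 − 3.8571 = 11.14 h.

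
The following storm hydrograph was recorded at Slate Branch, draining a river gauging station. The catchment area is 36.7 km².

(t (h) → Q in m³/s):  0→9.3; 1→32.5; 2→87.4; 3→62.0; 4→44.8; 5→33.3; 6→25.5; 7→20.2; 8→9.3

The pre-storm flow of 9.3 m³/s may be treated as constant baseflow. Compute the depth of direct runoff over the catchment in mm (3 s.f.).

Direct runoff: 0.0, 23.2, 78.1, 52.7, 35.5, 24.0, 16.2, 10.9, 0.0 m³/s; ΣQ_DR = 240.6 m³/s.
V = ΣQ_DR · Δt = 240.6 × 3600 s = 8.662 × 10^5 m³.
Over A = 36.7 km², depth = V / A = 23.6 mm.

d ≈ 23.6 mm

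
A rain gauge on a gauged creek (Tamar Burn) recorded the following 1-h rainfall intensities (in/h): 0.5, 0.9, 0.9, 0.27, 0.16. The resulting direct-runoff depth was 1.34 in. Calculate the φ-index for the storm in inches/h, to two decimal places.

Only the 3 blocks with intensity above φ contribute runoff: 0.5, 0.9, 0.9 in/h.
Σ(I−φ)·Δt = d  ⇒  (0.5+0.9+0.9 − 3φ)·1 = 1.34
φ = (2.300 − 1.34/1) / 3 = 0.32 in/h.

φ ≈ 0.32 in/h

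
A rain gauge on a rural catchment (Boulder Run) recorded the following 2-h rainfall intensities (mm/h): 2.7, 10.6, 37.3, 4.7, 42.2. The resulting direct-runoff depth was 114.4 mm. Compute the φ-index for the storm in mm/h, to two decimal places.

φ ≈ 11.15 mm/h

Only the 2 blocks with intensity above φ contribute runoff: 37.3, 42.2 mm/h.
Σ(I−φ)·Δt = d  ⇒  (37.3+42.2 − 2φ)·2 = 114.4
φ = (79.50 − 114.4/2) / 2 = 11.15 mm/h.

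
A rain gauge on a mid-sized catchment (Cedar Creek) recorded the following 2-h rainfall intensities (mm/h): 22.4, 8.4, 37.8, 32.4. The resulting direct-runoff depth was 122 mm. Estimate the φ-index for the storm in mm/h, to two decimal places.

φ ≈ 10.53 mm/h

Only the 3 blocks with intensity above φ contribute runoff: 22.4, 37.8, 32.4 mm/h.
Σ(I−φ)·Δt = d  ⇒  (22.4+37.8+32.4 − 3φ)·2 = 122
φ = (92.60 − 122/2) / 3 = 10.53 mm/h.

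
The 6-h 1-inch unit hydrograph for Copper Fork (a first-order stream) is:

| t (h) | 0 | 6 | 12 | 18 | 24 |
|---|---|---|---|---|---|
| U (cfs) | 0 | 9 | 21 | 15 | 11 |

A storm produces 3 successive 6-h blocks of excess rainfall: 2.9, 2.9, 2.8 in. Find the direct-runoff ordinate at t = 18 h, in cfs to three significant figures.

Q ≈ 130 cfs

By discrete convolution, Q_j = Σ (P_i / 1 in) · U_{j−i}.
At t = 18 h (j=3): Q = (2.9/1)·15 + (2.9/1)·21 + (2.8/1)·9 = 130 cfs.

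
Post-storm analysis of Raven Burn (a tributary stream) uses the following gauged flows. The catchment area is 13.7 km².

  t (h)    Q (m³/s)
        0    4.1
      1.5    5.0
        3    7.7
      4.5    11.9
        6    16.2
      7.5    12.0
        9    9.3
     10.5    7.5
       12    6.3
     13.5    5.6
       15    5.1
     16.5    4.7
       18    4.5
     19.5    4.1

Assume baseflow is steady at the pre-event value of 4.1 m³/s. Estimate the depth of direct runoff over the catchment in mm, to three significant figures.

d ≈ 18.4 mm

Direct runoff: 0.0, 0.9, 3.6, 7.8, 12.1, 7.9, 5.2, 3.4, 2.2, 1.5, 1.0, 0.6, 0.4, 0.0 m³/s; ΣQ_DR = 46.60 m³/s.
V = ΣQ_DR · Δt = 46.60 × 5400 s = 2.516 × 10^5 m³.
Over A = 13.7 km², depth = V / A = 18.4 mm.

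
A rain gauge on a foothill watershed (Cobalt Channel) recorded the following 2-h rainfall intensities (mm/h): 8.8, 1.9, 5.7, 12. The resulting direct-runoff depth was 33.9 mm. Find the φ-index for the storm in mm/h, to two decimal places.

φ ≈ 3.18 mm/h

Only the 3 blocks with intensity above φ contribute runoff: 8.8, 5.7, 12 mm/h.
Σ(I−φ)·Δt = d  ⇒  (8.8+5.7+12 − 3φ)·2 = 33.9
φ = (26.50 − 33.9/2) / 3 = 3.18 mm/h.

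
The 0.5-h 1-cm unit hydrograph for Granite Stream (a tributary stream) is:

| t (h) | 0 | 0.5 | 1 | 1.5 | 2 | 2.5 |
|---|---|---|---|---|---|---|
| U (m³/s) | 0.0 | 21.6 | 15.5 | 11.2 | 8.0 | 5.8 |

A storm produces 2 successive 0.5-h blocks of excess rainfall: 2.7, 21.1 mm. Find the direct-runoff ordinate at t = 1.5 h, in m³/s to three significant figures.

Q ≈ 35.7 m³/s

By discrete convolution, Q_j = Σ (P_i / 10 mm) · U_{j−i}.
At t = 1.5 h (j=3): Q = (2.7/10)·11.2 + (21.1/10)·15.5 = 35.7 m³/s.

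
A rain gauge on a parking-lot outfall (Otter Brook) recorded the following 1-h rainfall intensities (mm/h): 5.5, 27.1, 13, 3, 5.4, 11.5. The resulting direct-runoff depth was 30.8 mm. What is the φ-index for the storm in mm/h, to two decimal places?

φ ≈ 6.93 mm/h

Only the 3 blocks with intensity above φ contribute runoff: 27.1, 13, 11.5 mm/h.
Σ(I−φ)·Δt = d  ⇒  (27.1+13+11.5 − 3φ)·1 = 30.8
φ = (51.60 − 30.8/1) / 3 = 6.93 mm/h.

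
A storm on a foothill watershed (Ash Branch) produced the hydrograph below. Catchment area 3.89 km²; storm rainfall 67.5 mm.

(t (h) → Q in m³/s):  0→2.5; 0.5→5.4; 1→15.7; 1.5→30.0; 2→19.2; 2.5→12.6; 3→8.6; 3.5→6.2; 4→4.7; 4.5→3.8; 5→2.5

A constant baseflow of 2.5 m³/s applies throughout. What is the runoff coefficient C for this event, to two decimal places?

ΣQ_DR = 83.70 m³/s; V = ΣQ_DR·Δt = 1.507 × 10^5 m³.
Runoff depth d = V / A = 38.73 mm.
C = d / P = 38.73 / 67.5 = 0.57.

C ≈ 0.57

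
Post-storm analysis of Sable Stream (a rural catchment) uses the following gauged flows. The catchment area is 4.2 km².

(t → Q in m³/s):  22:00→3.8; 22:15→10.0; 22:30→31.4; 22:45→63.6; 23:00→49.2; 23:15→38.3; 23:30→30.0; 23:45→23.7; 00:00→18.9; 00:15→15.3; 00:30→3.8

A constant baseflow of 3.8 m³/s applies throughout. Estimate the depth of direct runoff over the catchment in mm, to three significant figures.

d ≈ 52.8 mm

Direct runoff: 0.0, 6.2, 27.6, 59.8, 45.4, 34.5, 26.2, 19.9, 15.1, 11.5, 0.0 m³/s; ΣQ_DR = 246.2 m³/s.
V = ΣQ_DR · Δt = 246.2 × 900 s = 2.216 × 10^5 m³.
Over A = 4.2 km², depth = V / A = 52.8 mm.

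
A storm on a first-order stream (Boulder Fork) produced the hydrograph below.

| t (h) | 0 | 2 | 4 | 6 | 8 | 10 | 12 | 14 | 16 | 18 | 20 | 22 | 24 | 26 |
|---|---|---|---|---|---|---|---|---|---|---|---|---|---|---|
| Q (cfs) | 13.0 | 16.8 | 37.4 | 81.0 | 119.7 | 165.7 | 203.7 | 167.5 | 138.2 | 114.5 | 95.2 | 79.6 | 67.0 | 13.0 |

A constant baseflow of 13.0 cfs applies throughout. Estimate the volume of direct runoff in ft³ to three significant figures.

Direct-runoff ordinates (Q − Q_b): 0.0, 3.8, 24.4, 68.0, 106.7, 152.7, 190.7, 154.5, 125.2, 101.5, 82.2, 66.6, 54.0, 0.0 cfs.
ΣQ_DR = 1130 cfs.
With Δt = 2 h = 7200 s, V = ΣQ_DR · Δt = 1130 × 7200 = 8.14 × 10^6 ft³.

V ≈ 8.14 × 10^6 ft³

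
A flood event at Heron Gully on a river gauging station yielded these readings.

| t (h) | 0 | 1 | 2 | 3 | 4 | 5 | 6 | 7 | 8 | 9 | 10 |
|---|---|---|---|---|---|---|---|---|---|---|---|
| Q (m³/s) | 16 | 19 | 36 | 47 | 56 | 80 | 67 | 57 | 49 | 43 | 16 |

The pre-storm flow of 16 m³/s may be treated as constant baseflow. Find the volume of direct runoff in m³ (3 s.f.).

V ≈ 1.12 × 10^6 m³

Direct-runoff ordinates (Q − Q_b): 0.0, 3.0, 20.0, 31.0, 40.0, 64.0, 51.0, 41.0, 33.0, 27.0, 0.0 m³/s.
ΣQ_DR = 310.0 m³/s.
With Δt = 1 h = 3600 s, V = ΣQ_DR · Δt = 310.0 × 3600 = 1.12 × 10^6 m³.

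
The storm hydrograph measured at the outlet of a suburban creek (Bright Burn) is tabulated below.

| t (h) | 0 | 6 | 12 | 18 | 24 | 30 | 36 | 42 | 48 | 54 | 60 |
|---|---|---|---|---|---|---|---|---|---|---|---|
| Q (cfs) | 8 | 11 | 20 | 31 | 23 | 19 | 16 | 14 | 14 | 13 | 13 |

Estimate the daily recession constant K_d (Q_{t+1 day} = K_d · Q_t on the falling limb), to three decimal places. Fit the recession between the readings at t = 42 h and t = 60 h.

Between t = 42 h and t = 60 h the flow falls from 14 to 13 cfs over 3×6 h = 18 h.
Per-interval ratio K = (13/14)^(1/3) = 0.9756; K_d = K^(24/6) = 0.906.

K_d ≈ 0.906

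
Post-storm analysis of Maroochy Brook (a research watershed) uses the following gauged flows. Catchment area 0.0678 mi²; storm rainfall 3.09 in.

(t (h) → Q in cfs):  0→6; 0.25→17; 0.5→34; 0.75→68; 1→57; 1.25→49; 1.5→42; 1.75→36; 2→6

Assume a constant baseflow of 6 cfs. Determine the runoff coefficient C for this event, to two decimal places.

C ≈ 0.48

ΣQ_DR = 261.0 cfs; V = ΣQ_DR·Δt = 2.349 × 10^5 ft³.
Runoff depth d = V / A = 1.491 in.
C = d / P = 1.491 / 3.09 = 0.48.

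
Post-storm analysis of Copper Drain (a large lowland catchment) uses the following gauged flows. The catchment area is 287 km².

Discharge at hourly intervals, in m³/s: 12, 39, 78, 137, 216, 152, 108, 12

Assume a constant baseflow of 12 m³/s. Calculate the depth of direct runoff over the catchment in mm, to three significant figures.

d ≈ 8.25 mm

Direct runoff: 0.0, 27.0, 66.0, 125.0, 204.0, 140.0, 96.0, 0.0 m³/s; ΣQ_DR = 658.0 m³/s.
V = ΣQ_DR · Δt = 658.0 × 3600 s = 2.369 × 10^6 m³.
Over A = 287 km², depth = V / A = 8.25 mm.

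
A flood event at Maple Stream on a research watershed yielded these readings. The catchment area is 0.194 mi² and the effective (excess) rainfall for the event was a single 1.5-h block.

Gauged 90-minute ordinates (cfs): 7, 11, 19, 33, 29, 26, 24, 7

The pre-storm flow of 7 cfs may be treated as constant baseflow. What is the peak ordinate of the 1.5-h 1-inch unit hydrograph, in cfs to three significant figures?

U_p ≈ 21.7 cfs

Direct runoff: 0.0, 4.0, 12.0, 26.0, 22.0, 19.0, 17.0, 0.0 cfs; ΣQ_DR = 100.0 cfs, peak = 26.0 cfs.
Runoff depth d = ΣQ_DR·Δt / A = 100.0 × 5400 / (0.194 mi²) = 1.198 in.
The 1-inch UH is the DRH scaled by (1 in)/d, so U_p = 26.0 × 1/1.198 = 21.7 cfs.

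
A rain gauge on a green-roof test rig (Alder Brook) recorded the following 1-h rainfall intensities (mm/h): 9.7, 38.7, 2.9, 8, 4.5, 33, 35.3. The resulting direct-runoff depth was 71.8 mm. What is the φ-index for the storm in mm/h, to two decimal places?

φ ≈ 11.73 mm/h

Only the 3 blocks with intensity above φ contribute runoff: 38.7, 33, 35.3 mm/h.
Σ(I−φ)·Δt = d  ⇒  (38.7+33+35.3 − 3φ)·1 = 71.8
φ = (107.0 − 71.8/1) / 3 = 11.73 mm/h.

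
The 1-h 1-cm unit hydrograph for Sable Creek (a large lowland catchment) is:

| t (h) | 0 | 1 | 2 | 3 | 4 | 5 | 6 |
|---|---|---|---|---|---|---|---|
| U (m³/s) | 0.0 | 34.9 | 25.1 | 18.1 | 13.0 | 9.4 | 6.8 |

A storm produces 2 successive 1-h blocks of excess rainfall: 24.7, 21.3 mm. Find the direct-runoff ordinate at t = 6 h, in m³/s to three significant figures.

By discrete convolution, Q_j = Σ (P_i / 10 mm) · U_{j−i}.
At t = 6 h (j=6): Q = (24.7/10)·6.8 + (21.3/10)·9.4 = 36.8 m³/s.

Q ≈ 36.8 m³/s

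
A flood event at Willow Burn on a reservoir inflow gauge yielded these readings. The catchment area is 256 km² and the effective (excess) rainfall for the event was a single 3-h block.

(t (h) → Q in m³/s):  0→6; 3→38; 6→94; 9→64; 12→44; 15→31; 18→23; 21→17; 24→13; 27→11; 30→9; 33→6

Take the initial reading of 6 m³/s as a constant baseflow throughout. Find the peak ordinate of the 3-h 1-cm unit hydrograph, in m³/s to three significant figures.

Direct runoff: 0.0, 32.0, 88.0, 58.0, 38.0, 25.0, 17.0, 11.0, 7.0, 5.0, 3.0, 0.0 m³/s; ΣQ_DR = 284.0 m³/s, peak = 88.0 m³/s.
Runoff depth d = ΣQ_DR·Δt / A = 284.0 × 10800 / (256 km²) = 11.98 mm.
The 1-cm UH is the DRH scaled by (10 mm)/d, so U_p = 88.0 × 10/11.98 = 73.4 m³/s.

U_p ≈ 73.4 m³/s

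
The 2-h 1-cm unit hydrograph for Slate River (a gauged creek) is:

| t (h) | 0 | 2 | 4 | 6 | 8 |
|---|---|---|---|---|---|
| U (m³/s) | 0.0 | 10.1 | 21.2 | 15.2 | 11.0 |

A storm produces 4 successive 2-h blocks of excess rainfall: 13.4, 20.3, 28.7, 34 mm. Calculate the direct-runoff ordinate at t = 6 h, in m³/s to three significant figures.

Q ≈ 92.4 m³/s

By discrete convolution, Q_j = Σ (P_i / 10 mm) · U_{j−i}.
At t = 6 h (j=3): Q = (13.4/10)·15.2 + (20.3/10)·21.2 + (28.7/10)·10.1 + (34/10)·0.0 = 92.4 m³/s.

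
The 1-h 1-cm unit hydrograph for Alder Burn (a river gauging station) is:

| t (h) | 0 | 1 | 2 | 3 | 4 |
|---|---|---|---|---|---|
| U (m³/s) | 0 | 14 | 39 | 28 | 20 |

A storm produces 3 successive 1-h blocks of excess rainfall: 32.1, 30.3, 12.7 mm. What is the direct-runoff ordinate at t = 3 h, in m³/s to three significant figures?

Q ≈ 226 m³/s

By discrete convolution, Q_j = Σ (P_i / 10 mm) · U_{j−i}.
At t = 3 h (j=3): Q = (32.1/10)·28 + (30.3/10)·39 + (12.7/10)·14 = 226 m³/s.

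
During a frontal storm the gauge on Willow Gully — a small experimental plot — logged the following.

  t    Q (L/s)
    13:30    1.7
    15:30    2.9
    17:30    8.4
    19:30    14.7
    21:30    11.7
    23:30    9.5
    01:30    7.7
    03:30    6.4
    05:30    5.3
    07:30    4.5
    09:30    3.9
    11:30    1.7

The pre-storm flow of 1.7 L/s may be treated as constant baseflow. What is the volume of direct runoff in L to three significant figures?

V ≈ 4.18 × 10^5 L

Direct-runoff ordinates (Q − Q_b): 0.0, 1.2, 6.7, 13.0, 10.0, 7.8, 6.0, 4.7, 3.6, 2.8, 2.2, 0.0 L/s.
ΣQ_DR = 58.00 L/s.
With Δt = 2 h = 7200 s, V = ΣQ_DR · Δt = 58.00 × 7200 = 4.18 × 10^5 L.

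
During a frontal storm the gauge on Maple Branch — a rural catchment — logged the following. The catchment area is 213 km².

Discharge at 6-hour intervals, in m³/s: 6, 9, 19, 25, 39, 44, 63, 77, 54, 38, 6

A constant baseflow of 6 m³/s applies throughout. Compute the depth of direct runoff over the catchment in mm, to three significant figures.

Direct runoff: 0.0, 3.0, 13.0, 19.0, 33.0, 38.0, 57.0, 71.0, 48.0, 32.0, 0.0 m³/s; ΣQ_DR = 314.0 m³/s.
V = ΣQ_DR · Δt = 314.0 × 21600 s = 6.782 × 10^6 m³.
Over A = 213 km², depth = V / A = 31.8 mm.

d ≈ 31.8 mm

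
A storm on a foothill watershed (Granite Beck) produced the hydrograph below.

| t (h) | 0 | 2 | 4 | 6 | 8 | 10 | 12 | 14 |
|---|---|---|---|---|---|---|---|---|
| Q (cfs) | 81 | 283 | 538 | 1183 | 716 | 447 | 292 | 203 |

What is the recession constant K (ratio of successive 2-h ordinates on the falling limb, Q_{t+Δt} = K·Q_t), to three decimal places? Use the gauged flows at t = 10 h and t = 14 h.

Using the recession-limb readings at t = 10 h and t = 14 h: Q falls from 447 to 203 cfs over 2 intervals.
K = (Q₂/Q₁)^(1/2) = (203/447)^(1/2) = 0.674.

K ≈ 0.674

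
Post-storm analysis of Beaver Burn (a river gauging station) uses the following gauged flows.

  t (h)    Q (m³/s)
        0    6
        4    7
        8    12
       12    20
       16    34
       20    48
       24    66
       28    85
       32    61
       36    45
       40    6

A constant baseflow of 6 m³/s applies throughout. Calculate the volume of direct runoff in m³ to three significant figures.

V ≈ 4.67 × 10^6 m³

Direct-runoff ordinates (Q − Q_b): 0.0, 1.0, 6.0, 14.0, 28.0, 42.0, 60.0, 79.0, 55.0, 39.0, 0.0 m³/s.
ΣQ_DR = 324.0 m³/s.
With Δt = 4 h = 14400 s, V = ΣQ_DR · Δt = 324.0 × 14400 = 4.67 × 10^6 m³.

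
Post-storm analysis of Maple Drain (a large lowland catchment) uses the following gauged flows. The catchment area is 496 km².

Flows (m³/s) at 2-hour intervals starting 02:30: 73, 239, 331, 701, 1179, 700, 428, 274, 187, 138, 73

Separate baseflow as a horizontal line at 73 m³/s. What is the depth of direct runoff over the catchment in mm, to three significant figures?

d ≈ 51.1 mm

Direct runoff: 0.0, 166.0, 258.0, 628.0, 1106.0, 627.0, 355.0, 201.0, 114.0, 65.0, 0.0 m³/s; ΣQ_DR = 3520 m³/s.
V = ΣQ_DR · Δt = 3520 × 7200 s = 2.534 × 10^7 m³.
Over A = 496 km², depth = V / A = 51.1 mm.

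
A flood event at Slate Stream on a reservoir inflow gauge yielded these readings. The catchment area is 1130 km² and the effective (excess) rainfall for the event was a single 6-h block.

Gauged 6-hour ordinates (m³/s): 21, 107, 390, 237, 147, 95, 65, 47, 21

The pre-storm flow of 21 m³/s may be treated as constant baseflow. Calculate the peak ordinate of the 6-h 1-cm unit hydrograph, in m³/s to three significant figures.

Direct runoff: 0.0, 86.0, 369.0, 216.0, 126.0, 74.0, 44.0, 26.0, 0.0 m³/s; ΣQ_DR = 941.0 m³/s, peak = 369.0 m³/s.
Runoff depth d = ΣQ_DR·Δt / A = 941.0 × 21600 / (1130 km²) = 17.99 mm.
The 1-cm UH is the DRH scaled by (10 mm)/d, so U_p = 369.0 × 10/17.99 = 205 m³/s.

U_p ≈ 205 m³/s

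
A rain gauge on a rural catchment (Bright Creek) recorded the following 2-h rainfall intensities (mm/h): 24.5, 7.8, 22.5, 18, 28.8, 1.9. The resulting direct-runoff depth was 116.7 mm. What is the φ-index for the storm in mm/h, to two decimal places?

φ ≈ 8.86 mm/h

Only the 4 blocks with intensity above φ contribute runoff: 24.5, 22.5, 18, 28.8 mm/h.
Σ(I−φ)·Δt = d  ⇒  (24.5+22.5+18+28.8 − 4φ)·2 = 116.7
φ = (93.80 − 116.7/2) / 4 = 8.86 mm/h.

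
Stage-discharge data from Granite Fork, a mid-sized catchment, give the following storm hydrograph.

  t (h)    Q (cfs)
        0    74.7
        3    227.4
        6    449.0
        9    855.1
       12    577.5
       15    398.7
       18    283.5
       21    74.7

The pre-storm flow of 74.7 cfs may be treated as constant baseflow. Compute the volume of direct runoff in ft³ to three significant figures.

V ≈ 2.53 × 10^7 ft³

Direct-runoff ordinates (Q − Q_b): 0.0, 152.7, 374.3, 780.4, 502.8, 324.0, 208.8, 0.0 cfs.
ΣQ_DR = 2343 cfs.
With Δt = 3 h = 10800 s, V = ΣQ_DR · Δt = 2343 × 10800 = 2.53 × 10^7 ft³.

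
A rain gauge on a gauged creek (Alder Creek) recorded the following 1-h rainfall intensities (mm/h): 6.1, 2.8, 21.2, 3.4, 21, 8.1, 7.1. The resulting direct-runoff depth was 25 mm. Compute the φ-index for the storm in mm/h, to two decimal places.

Only the 2 blocks with intensity above φ contribute runoff: 21.2, 21 mm/h.
Σ(I−φ)·Δt = d  ⇒  (21.2+21 − 2φ)·1 = 25
φ = (42.20 − 25/1) / 2 = 8.60 mm/h.

φ ≈ 8.60 mm/h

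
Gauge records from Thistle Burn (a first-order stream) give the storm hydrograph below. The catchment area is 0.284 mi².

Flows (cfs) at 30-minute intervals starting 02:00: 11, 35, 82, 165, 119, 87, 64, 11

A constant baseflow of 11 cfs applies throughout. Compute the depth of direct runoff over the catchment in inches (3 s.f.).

Direct runoff: 0.0, 24.0, 71.0, 154.0, 108.0, 76.0, 53.0, 0.0 cfs; ΣQ_DR = 486.0 cfs.
V = ΣQ_DR · Δt = 486.0 × 1800 s = 8.748 × 10^5 ft³.
Over A = 0.284 mi², depth = V / A = 1.33 in.

d ≈ 1.33 in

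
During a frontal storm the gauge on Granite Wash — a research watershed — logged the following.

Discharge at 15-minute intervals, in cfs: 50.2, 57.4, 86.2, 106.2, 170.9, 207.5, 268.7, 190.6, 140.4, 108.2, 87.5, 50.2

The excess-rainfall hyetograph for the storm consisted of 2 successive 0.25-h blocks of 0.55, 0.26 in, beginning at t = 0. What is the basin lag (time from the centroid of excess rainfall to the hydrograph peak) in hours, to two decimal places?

Centroid of excess rainfall: t_c = Σ P_i·t̄_i / ΣP_i = 0.2052 h (block centres at 0.125, 0.375 h).
Hydrograph peak occurs at t = 1.5 h, so basin lag t_L = 1.5 − 0.2052 = 1.29 h.

t_L ≈ 1.29 h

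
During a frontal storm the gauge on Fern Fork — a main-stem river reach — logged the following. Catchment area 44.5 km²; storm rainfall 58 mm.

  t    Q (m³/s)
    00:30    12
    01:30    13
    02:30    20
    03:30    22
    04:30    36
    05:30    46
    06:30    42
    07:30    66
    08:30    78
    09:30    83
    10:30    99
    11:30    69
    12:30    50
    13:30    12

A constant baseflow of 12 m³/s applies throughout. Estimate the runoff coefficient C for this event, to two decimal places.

ΣQ_DR = 480.0 m³/s; V = ΣQ_DR·Δt = 1.728 × 10^6 m³.
Runoff depth d = V / A = 38.83 mm.
C = d / P = 38.83 / 58 = 0.67.

C ≈ 0.67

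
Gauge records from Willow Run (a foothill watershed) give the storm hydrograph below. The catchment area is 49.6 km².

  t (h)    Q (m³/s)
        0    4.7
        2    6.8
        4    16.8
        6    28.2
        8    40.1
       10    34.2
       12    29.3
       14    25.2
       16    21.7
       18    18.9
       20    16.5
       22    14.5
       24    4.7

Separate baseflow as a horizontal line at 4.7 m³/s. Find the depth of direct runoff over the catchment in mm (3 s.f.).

d ≈ 29.1 mm

Direct runoff: 0.0, 2.1, 12.1, 23.5, 35.4, 29.5, 24.6, 20.5, 17.0, 14.2, 11.8, 9.8, 0.0 m³/s; ΣQ_DR = 200.5 m³/s.
V = ΣQ_DR · Δt = 200.5 × 7200 s = 1.444 × 10^6 m³.
Over A = 49.6 km², depth = V / A = 29.1 mm.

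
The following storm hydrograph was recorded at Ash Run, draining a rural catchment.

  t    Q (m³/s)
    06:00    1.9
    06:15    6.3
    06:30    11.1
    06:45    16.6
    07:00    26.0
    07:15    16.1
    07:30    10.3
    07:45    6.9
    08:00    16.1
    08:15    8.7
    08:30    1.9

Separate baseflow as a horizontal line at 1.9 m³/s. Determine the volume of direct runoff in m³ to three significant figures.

V ≈ 90900 m³

Direct-runoff ordinates (Q − Q_b): 0.0, 4.4, 9.2, 14.7, 24.1, 14.2, 8.4, 5.0, 14.2, 6.8, 0.0 m³/s.
ΣQ_DR = 101.0 m³/s.
With Δt = 0.25 h = 900 s, V = ΣQ_DR · Δt = 101.0 × 900 = 90900 m³.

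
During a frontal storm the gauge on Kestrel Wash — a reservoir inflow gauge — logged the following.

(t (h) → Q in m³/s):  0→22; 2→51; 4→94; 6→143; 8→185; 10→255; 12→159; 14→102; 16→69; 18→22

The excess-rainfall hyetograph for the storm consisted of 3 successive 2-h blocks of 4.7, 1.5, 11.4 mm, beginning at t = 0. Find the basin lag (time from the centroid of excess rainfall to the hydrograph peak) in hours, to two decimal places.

Centroid of excess rainfall: t_c = Σ P_i·t̄_i / ΣP_i = 3.7614 h (block centres at 1, 3, 5 h).
Hydrograph peak occurs at t = 10 h, so basin lag t_L = 10 − 3.7614 = 6.24 h.

t_L ≈ 6.24 h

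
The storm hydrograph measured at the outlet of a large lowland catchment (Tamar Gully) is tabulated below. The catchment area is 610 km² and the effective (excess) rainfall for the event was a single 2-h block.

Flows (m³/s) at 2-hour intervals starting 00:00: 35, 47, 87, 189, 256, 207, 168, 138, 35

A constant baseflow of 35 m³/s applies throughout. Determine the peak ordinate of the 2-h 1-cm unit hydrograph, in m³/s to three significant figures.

Direct runoff: 0.0, 12.0, 52.0, 154.0, 221.0, 172.0, 133.0, 103.0, 0.0 m³/s; ΣQ_DR = 847.0 m³/s, peak = 221.0 m³/s.
Runoff depth d = ΣQ_DR·Δt / A = 847.0 × 7200 / (610 km²) = 9.997 mm.
The 1-cm UH is the DRH scaled by (10 mm)/d, so U_p = 221.0 × 10/9.997 = 221 m³/s.

U_p ≈ 221 m³/s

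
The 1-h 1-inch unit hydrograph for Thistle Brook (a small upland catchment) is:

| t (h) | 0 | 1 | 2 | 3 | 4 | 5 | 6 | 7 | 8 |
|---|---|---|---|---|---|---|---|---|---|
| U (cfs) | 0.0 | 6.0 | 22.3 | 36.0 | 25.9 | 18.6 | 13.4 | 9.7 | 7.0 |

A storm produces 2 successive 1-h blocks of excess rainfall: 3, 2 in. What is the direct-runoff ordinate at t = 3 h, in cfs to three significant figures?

By discrete convolution, Q_j = Σ (P_i / 1 in) · U_{j−i}.
At t = 3 h (j=3): Q = (3/1)·36.0 + (2/1)·22.3 = 153 cfs.

Q ≈ 153 cfs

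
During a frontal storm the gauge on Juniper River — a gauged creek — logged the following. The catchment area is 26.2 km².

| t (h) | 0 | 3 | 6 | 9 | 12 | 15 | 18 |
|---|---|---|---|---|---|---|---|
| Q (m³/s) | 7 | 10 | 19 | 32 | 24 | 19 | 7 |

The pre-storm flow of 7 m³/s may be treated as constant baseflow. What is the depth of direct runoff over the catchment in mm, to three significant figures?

Direct runoff: 0.0, 3.0, 12.0, 25.0, 17.0, 12.0, 0.0 m³/s; ΣQ_DR = 69.00 m³/s.
V = ΣQ_DR · Δt = 69.00 × 10800 s = 7.452 × 10^5 m³.
Over A = 26.2 km², depth = V / A = 28.4 mm.

d ≈ 28.4 mm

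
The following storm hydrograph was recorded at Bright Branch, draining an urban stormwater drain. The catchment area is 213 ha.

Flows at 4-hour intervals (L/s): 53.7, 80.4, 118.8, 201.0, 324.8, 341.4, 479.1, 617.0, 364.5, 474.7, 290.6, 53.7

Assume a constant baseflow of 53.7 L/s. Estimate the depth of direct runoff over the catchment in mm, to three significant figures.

Direct runoff: 0.0, 26.7, 65.1, 147.3, 271.1, 287.7, 425.4, 563.3, 310.8, 421.0, 236.9, 0.0 L/s; ΣQ_DR = 2755 L/s.
V = ΣQ_DR · Δt = 2755 × 14400 s = 3.968 × 10^7 L.
Over A = 213 ha, depth = V / A = 18.6 mm.

d ≈ 18.6 mm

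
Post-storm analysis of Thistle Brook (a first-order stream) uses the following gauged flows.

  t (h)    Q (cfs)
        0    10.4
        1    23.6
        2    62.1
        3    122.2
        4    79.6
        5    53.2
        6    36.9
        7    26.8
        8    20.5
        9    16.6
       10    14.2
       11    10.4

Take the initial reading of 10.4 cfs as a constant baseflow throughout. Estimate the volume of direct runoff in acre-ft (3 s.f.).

Direct-runoff ordinates (Q − Q_b): 0.0, 13.2, 51.7, 111.8, 69.2, 42.8, 26.5, 16.4, 10.1, 6.2, 3.8, 0.0 cfs.
ΣQ_DR = 351.7 cfs.
With Δt = 1 h = 3600 s, V = ΣQ_DR · Δt = 351.7 × 3600 = 1.27 × 10^6 ft³ = 29.1 acre-ft.

V ≈ 29.1 acre-ft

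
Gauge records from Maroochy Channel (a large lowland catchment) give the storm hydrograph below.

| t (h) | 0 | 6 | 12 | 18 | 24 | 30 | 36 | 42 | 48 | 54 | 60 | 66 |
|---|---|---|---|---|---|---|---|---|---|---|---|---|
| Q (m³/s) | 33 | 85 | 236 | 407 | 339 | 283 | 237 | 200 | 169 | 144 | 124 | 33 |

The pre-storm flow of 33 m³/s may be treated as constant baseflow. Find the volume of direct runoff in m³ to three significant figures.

Direct-runoff ordinates (Q − Q_b): 0.0, 52.0, 203.0, 374.0, 306.0, 250.0, 204.0, 167.0, 136.0, 111.0, 91.0, 0.0 m³/s.
ΣQ_DR = 1894 m³/s.
With Δt = 6 h = 21600 s, V = ΣQ_DR · Δt = 1894 × 21600 = 4.09 × 10^7 m³.

V ≈ 4.09 × 10^7 m³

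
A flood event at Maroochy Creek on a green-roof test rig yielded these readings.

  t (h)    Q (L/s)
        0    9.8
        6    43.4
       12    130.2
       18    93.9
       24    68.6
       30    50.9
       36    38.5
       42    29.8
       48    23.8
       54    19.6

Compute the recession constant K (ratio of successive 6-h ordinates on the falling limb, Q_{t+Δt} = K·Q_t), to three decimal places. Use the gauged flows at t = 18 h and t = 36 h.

Using the recession-limb readings at t = 18 h and t = 36 h: Q falls from 93.9 to 38.5 L/s over 3 intervals.
K = (Q₂/Q₁)^(1/3) = (38.5/93.9)^(1/3) = 0.743.

K ≈ 0.743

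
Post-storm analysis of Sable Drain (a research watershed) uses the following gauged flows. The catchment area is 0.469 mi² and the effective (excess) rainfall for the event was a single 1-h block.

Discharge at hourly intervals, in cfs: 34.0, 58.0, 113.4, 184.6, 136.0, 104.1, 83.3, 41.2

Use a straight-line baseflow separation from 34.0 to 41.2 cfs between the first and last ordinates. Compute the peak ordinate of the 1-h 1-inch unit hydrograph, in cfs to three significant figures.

Direct runoff: 0.00, 22.97, 77.34, 147.51, 97.89, 64.96, 43.13, 0.00 cfs; ΣQ_DR = 453.8 cfs, peak = 147.51 cfs.
Runoff depth d = ΣQ_DR·Δt / A = 453.8 × 3600 / (0.469 mi²) = 1.499 in.
The 1-inch UH is the DRH scaled by (1 in)/d, so U_p = 147.51 × 1/1.499 = 98.4 cfs.

U_p ≈ 98.4 cfs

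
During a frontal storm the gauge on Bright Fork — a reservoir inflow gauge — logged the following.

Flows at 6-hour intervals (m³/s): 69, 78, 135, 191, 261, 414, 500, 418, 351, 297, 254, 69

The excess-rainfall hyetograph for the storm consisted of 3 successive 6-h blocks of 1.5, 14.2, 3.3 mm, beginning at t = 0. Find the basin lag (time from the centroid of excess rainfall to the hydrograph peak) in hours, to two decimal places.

t_L ≈ 26.43 h

Centroid of excess rainfall: t_c = Σ P_i·t̄_i / ΣP_i = 9.5684 h (block centres at 3, 9, 15 h).
Hydrograph peak occurs at t = 36 h, so basin lag t_L = 36 − 9.5684 = 26.43 h.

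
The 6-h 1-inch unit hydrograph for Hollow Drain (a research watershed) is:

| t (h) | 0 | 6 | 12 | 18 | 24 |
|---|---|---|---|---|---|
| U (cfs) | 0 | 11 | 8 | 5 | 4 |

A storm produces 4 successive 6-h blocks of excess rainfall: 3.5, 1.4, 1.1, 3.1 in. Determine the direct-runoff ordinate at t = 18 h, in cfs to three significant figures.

By discrete convolution, Q_j = Σ (P_i / 1 in) · U_{j−i}.
At t = 18 h (j=3): Q = (3.5/1)·5 + (1.4/1)·8 + (1.1/1)·11 + (3.1/1)·0 = 40.8 cfs.

Q ≈ 40.8 cfs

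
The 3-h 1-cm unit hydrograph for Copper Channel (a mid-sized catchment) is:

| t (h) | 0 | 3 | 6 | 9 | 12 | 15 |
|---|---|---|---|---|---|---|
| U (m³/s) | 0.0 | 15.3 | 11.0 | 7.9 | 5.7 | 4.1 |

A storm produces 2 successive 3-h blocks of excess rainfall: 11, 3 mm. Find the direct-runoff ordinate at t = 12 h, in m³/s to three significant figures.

Q ≈ 8.64 m³/s

By discrete convolution, Q_j = Σ (P_i / 10 mm) · U_{j−i}.
At t = 12 h (j=4): Q = (11/10)·5.7 + (3/10)·7.9 = 8.64 m³/s.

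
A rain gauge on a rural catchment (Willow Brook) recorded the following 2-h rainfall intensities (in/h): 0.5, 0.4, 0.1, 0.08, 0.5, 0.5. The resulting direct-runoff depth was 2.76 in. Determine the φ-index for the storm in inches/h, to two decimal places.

Only the 4 blocks with intensity above φ contribute runoff: 0.5, 0.4, 0.5, 0.5 in/h.
Σ(I−φ)·Δt = d  ⇒  (0.5+0.4+0.5+0.5 − 4φ)·2 = 2.76
φ = (1.900 − 2.76/2) / 4 = 0.13 in/h.

φ ≈ 0.13 in/h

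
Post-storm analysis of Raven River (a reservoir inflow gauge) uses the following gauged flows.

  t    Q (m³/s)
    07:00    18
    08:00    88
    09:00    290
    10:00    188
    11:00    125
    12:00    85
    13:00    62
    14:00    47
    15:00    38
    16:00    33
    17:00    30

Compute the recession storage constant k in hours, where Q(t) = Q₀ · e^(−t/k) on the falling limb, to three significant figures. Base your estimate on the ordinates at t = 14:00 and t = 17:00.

On the falling limb, Q drops from 47 to 30 m³/s between t = 14:00 and t = 17:00 (Δt = 3 h).
k = −Δt / ln(Q₂/Q₁) = −3 / ln(30/47) = 6.68 h.

k ≈ 6.68 h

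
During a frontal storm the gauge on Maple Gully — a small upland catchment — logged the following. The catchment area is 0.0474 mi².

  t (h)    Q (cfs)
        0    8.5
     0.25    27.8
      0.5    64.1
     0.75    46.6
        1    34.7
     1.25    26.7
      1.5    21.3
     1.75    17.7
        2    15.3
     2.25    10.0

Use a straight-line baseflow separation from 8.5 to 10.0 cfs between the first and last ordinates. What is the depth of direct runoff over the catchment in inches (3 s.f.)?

d ≈ 1.47 in

Direct runoff: 0.00, 19.13, 55.27, 37.60, 25.53, 17.37, 11.80, 8.03, 5.47, 0.00 cfs; ΣQ_DR = 180.2 cfs.
V = ΣQ_DR · Δt = 180.2 × 900 s = 1.622 × 10^5 ft³.
Over A = 0.0474 mi², depth = V / A = 1.47 in.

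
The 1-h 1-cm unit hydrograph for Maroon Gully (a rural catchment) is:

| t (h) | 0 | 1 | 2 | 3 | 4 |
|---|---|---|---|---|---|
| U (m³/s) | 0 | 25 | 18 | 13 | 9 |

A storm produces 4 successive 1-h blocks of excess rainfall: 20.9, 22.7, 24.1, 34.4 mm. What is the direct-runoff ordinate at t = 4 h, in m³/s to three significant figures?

Q ≈ 178 m³/s

By discrete convolution, Q_j = Σ (P_i / 10 mm) · U_{j−i}.
At t = 4 h (j=4): Q = (20.9/10)·9 + (22.7/10)·13 + (24.1/10)·18 + (34.4/10)·25 = 178 m³/s.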